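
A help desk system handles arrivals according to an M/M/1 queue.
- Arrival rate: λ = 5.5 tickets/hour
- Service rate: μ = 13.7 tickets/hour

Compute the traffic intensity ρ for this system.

Server utilization: ρ = λ/μ
ρ = 5.5/13.7 = 0.4015
The server is busy 40.15% of the time.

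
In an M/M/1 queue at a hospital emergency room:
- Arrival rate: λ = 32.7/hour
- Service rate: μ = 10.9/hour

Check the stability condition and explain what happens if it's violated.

Stability requires ρ = λ/(cμ) < 1
ρ = 32.7/(1 × 10.9) = 32.7/10.90 = 3.0000
Since 3.0000 ≥ 1, the system is UNSTABLE.
Queue grows without bound. Need μ > λ = 32.7.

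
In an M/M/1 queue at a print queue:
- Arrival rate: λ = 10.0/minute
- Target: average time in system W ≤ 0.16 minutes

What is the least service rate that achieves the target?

For M/M/1: W = 1/(μ-λ)
Need W ≤ 0.16, so 1/(μ-λ) ≤ 0.16
μ - λ ≥ 1/0.16 = 6.2500
μ ≥ 10.0 + 6.2500 = 16.2500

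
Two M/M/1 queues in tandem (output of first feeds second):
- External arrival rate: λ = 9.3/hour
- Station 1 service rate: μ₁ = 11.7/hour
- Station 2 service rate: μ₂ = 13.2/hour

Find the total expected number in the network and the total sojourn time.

By Jackson's theorem, each station behaves as independent M/M/1.
Station 1: ρ₁ = 9.3/11.7 = 0.7949, L₁ = ρ₁/(1-ρ₁) = λ/(μ₁-λ) = 9.3/2.40 = 3.8750
Station 2: ρ₂ = 9.3/13.2 = 0.7045, L₂ = ρ₂/(1-ρ₂) = λ/(μ₂-λ) = 9.3/3.90 = 2.3846
Total: L = L₁ + L₂ = 3.8750 + 2.3846 = 6.2596
W = L/λ = 6.2596/9.3 = 0.6731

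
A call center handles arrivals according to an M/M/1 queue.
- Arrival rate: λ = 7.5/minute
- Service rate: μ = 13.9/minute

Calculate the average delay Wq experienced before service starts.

First, compute utilization: ρ = λ/μ = 7.5/13.9 = 0.5396
For M/M/1: Wq = λ/(μ(μ-λ))
Wq = 7.5/(13.9 × (13.9-7.5))
Wq = 7.5/(13.9 × 6.40)
Wq = 0.08431 minutes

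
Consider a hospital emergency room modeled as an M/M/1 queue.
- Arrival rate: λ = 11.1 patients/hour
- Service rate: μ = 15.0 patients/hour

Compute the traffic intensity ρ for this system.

Server utilization: ρ = λ/μ
ρ = 11.1/15.0 = 0.7400
The server is busy 74.00% of the time.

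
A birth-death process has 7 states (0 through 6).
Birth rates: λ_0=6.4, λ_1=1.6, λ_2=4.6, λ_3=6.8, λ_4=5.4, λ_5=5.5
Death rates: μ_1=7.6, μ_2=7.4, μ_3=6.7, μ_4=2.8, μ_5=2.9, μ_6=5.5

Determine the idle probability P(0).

Ratios P(n)/P(0) = (λ₀···λₙ₋₁)/(μ₁···μₙ):
P(1)/P(0) = (6.4)/(7.6) = 0.8421
P(2)/P(0) = (6.4×1.6)/(7.6×7.4) = 0.1821
P(3)/P(0) = (6.4×1.6×4.6)/(7.6×7.4×6.7) = 0.1250
P(4)/P(0) = (6.4×1.6×4.6×6.8)/(7.6×7.4×6.7×2.8) = 0.3036
P(5)/P(0) = (6.4×1.6×4.6×6.8×5.4)/(7.6×7.4×6.7×2.8×2.9) = 0.5653
P(6)/P(0) = (6.4×1.6×4.6×6.8×5.4×5.5)/(7.6×7.4×6.7×2.8×2.9×5.5) = 0.5653

Normalization: ∑ P(n) = 1
P(0) × (1.0000 + 0.8421 + 0.1821 + 0.1250 + 0.3036 + 0.5653 + 0.5653) = 1
P(0) × 3.5834 = 1
P(0) = 1/3.5834 = 0.2791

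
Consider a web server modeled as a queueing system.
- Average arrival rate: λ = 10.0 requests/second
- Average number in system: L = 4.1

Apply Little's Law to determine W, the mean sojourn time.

Little's Law: L = λW, so W = L/λ
W = 4.1/10.0 = 0.4100 seconds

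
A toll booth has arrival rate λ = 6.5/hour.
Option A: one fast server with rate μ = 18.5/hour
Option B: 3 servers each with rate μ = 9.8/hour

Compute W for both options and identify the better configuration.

Option A: single server μ = 18.5 (M/M/1)
  ρ_A = 6.5/18.5 = 0.3514
  W_A = 1/(μ-λ) = 1/(18.5-6.5) = 1/12.00 = 0.08333

Option B: 3 servers μ = 9.8 (M/M/3)
  ρ_B = λ/(cμ) = 6.5/(3×9.8) = 0.2211
  Offered load a = λ/μ = cρ = 6.5/9.8 = 0.6633
  P₀ = [ Σₙ₌₀^2 aⁿ/n! + a^3/(3!(1-ρ)) ]⁻¹
  Σ = a^0/0! + a^1/1! + a^2/2! = 1.0000 + 0.66327 + 0.21996 = 1.8832
  a^3/(3!(1-ρ)) = 0.29178/(6 × 0.77891) = 0.06243
  P₀ = 1/(1.8832 + 0.06243) = 0.5140
  Lq = P₀·a^3·ρ / (3!(1-ρ)²) = 0.51396 × 0.29178 × 0.22109 / (6 × 0.60670) = 0.009108
  Wq_B = Lq/λ = 0.009108/6.5 = 0.001401
  W_B = Wq_B + 1/μ = 0.001401 + 0.1020 = 0.1034

Since W_A = 0.08333 < W_B = 0.1034, Option A (single fast server) has the shorter time in system.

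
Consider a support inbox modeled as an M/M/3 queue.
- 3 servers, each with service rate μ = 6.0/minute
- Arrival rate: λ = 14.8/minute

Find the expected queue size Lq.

Traffic intensity: ρ = λ/(cμ) = 14.8/(3×6.0) = 0.8222
Since ρ = 0.8222 < 1, system is stable.
Offered load a = λ/μ = cρ = 14.8/6.0 = 2.4667
P₀ = [ Σₙ₌₀^2 aⁿ/n! + a^3/(3!(1-ρ)) ]⁻¹
Σ = a^0/0! + a^1/1! + a^2/2! = 1.0000 + 2.4667 + 3.0422 = 6.5089
a^3/(3!(1-ρ)) = 15.0083/(6 × 0.177778) = 14.0703
P₀ = 1/(6.5089 + 14.0703) = 0.04859
Lq = P₀·a^3·ρ / (3!(1-ρ)²) = 0.048593 × 15.0083 × 0.82222 / (6 × 0.031605) = 3.1622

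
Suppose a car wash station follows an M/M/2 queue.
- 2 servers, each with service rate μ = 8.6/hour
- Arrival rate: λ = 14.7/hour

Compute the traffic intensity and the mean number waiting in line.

Traffic intensity: ρ = λ/(cμ) = 14.7/(2×8.6) = 0.8547
Since ρ = 0.8547 < 1, system is stable.
Offered load a = λ/μ = cρ = 14.7/8.6 = 1.7093
P₀ = [ Σₙ₌₀^1 aⁿ/n! + a^2/(2!(1-ρ)) ]⁻¹
Σ = a^0/0! + a^1/1! = 1.0000 + 1.7093 = 2.7093
a^2/(2!(1-ρ)) = 2.92171/(2 × 0.145349) = 10.0507
P₀ = 1/(2.7093 + 10.0507) = 0.07837
Lq = P₀·a^2·ρ / (2!(1-ρ)²) = 0.0783699 × 2.92171 × 0.854651 / (2 × 0.0211263) = 4.6315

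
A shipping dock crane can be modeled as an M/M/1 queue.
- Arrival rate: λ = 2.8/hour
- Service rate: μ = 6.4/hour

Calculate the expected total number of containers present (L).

ρ = λ/μ = 2.8/6.4 = 0.4375
For M/M/1: L = λ/(μ-λ)
L = 2.8/(6.4-2.8) = 2.8/3.60
L = 0.7778 containers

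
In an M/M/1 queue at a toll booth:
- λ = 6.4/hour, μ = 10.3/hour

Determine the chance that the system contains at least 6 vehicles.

ρ = λ/μ = 6.4/10.3 = 0.62136
P(N ≥ n) = ρⁿ
P(N ≥ 6) = 0.62136^6
P(N ≥ 6) = 0.05755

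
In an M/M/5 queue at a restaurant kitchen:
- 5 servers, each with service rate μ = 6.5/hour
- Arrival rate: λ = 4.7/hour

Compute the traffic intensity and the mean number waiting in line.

Traffic intensity: ρ = λ/(cμ) = 4.7/(5×6.5) = 0.1446
Since ρ = 0.1446 < 1, system is stable.
Offered load a = λ/μ = cρ = 4.7/6.5 = 0.7231
P₀ = [ Σₙ₌₀^4 aⁿ/n! + a^5/(5!(1-ρ)) ]⁻¹
Σ = a^0/0! + a^1/1! + a^2/2! + a^3/3! + a^4/4! = 1.0000 + 0.7231 + 0.2614 + 0.06301 + 0.01139 = 2.0589
a^5/(5!(1-ρ)) = 0.1977/(120 × 0.8554) = 0.001926
P₀ = 1/(2.0589 + 0.001926) = 0.4852
Lq = P₀·a^5·ρ / (5!(1-ρ)²) = 0.4852 × 0.1977 × 0.1446 / (120 × 0.7317) = 0.0001580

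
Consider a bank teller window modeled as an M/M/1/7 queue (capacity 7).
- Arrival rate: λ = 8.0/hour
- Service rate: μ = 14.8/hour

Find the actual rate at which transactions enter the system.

ρ = λ/μ = 8.0/14.8 = 0.54054
P₀ = (1-ρ)/(1-ρ^(K+1)) = (1-0.54054)/(1-0.54054^8) = 0.45946/0.99271 = 0.4628
P_K = P₀×ρ^K = 0.462833 × 0.54054^7 = 0.462833 × 0.0134833 = 0.006241
λ_eff = λ(1-P_K) = 8.0 × (1 - 0.006241) = 8.0 × 0.99376 = 7.9501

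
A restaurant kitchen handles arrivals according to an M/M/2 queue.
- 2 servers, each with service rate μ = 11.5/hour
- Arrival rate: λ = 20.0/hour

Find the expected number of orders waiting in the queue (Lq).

Traffic intensity: ρ = λ/(cμ) = 20.0/(2×11.5) = 0.8696
Since ρ = 0.8696 < 1, system is stable.
Offered load a = λ/μ = cρ = 20.0/11.5 = 1.7391
P₀ = [ Σₙ₌₀^1 aⁿ/n! + a^2/(2!(1-ρ)) ]⁻¹
Σ = a^0/0! + a^1/1! = 1.0000 + 1.7391 = 2.7391
a^2/(2!(1-ρ)) = 3.02457/(2 × 0.130435) = 11.5942
P₀ = 1/(2.7391 + 11.5942) = 0.06977
Lq = P₀·a^2·ρ / (2!(1-ρ)²) = 0.06976744 × 3.024575 × 0.8695652 / (2 × 0.01701323) = 5.3927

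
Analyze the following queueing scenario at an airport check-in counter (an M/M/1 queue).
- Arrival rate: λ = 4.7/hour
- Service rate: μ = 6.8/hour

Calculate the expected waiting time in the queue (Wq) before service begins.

First, compute utilization: ρ = λ/μ = 4.7/6.8 = 0.6912
For M/M/1: Wq = λ/(μ(μ-λ))
Wq = 4.7/(6.8 × (6.8-4.7))
Wq = 4.7/(6.8 × 2.10)
Wq = 0.3291 hours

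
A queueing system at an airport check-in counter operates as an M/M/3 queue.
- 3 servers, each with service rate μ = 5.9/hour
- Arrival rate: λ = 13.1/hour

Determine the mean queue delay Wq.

Traffic intensity: ρ = λ/(cμ) = 13.1/(3×5.9) = 0.7401
Since ρ = 0.7401 < 1, system is stable.
Offered load a = λ/μ = cρ = 13.1/5.9 = 2.2203
P₀ = [ Σₙ₌₀^2 aⁿ/n! + a^3/(3!(1-ρ)) ]⁻¹
Σ = a^0/0! + a^1/1! + a^2/2! = 1.0000 + 2.2203 + 2.4650 = 5.6853
a^3/(3!(1-ρ)) = 10.9461/(6 × 0.259887) = 7.0198
P₀ = 1/(5.6853 + 7.0198) = 0.07871
Lq = P₀·a^3·ρ / (3!(1-ρ)²) = 0.07871 × 10.9461 × 0.7401 / (6 × 0.06754) = 1.5735
Wq = Lq/λ = 1.5735/13.1 = 0.1201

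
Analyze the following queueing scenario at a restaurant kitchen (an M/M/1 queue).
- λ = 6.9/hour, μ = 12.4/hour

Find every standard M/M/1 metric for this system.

Step 1: ρ = λ/μ = 6.9/12.4 = 0.5565
Step 2: L = λ/(μ-λ) = 6.9/5.50 = 1.2545
Step 3: Lq = λ²/(μ(μ-λ)) = 47.61/(12.4×5.50) = 0.6981
Step 4: W = 1/(μ-λ) = 1/5.50 = 0.181818
Step 5: Wq = λ/(μ(μ-λ)) = 6.9/(12.4×5.50) = 0.1012
Step 6: P(0) = 1-ρ = 0.4435
Verify: L = λW = 6.9×0.181818 = 1.2545 ✔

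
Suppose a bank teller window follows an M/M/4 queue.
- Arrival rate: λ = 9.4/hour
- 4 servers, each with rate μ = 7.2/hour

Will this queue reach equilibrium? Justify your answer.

Stability requires ρ = λ/(cμ) < 1
ρ = 9.4/(4 × 7.2) = 9.4/28.80 = 0.3264
Since 0.3264 < 1, the system is STABLE.
The servers are busy 32.64% of the time.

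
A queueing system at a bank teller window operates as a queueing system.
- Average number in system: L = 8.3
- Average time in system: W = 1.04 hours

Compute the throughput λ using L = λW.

Little's Law: L = λW, so λ = L/W
λ = 8.3/1.04 = 7.9808 transactions/hour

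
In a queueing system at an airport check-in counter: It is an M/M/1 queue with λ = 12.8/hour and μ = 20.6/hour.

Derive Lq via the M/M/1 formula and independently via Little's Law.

Method 1 (direct): Lq = λ²/(μ(μ-λ)) = 163.84/(20.6 × 7.80) = 1.0197

Method 2 (Little's Law):
W = 1/(μ-λ) = 1/7.80 = 0.128205
Wq = W - 1/μ = 0.128205 - 0.0485437 = 0.079661
Lq = λWq = 12.8 × 0.079661 = 1.0197 ✔ (matches Method 1)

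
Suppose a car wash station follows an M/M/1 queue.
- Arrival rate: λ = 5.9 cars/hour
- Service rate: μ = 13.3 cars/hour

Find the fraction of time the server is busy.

Server utilization: ρ = λ/μ
ρ = 5.9/13.3 = 0.4436
The server is busy 44.36% of the time.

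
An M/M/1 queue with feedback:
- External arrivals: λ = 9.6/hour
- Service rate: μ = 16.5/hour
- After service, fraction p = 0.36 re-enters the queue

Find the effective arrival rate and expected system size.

Effective arrival rate: λ_eff = λ/(1-p) = 9.6/(1-0.36) = 9.6/0.64 = 15.0000
ρ = λ_eff/μ = 15.0000/16.5 = 0.909091
L = ρ/(1-ρ) = 0.909091/(1-0.909091) = 10.0000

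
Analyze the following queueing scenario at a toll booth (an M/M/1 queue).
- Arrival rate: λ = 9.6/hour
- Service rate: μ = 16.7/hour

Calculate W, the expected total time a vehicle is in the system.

First, compute utilization: ρ = λ/μ = 9.6/16.7 = 0.5749
For M/M/1: W = 1/(μ-λ)
W = 1/(16.7-9.6) = 1/7.10
W = 0.1408 hours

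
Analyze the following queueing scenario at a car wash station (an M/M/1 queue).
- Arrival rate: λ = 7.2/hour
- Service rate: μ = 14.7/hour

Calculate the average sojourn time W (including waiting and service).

First, compute utilization: ρ = λ/μ = 7.2/14.7 = 0.4898
For M/M/1: W = 1/(μ-λ)
W = 1/(14.7-7.2) = 1/7.50
W = 0.1333 hours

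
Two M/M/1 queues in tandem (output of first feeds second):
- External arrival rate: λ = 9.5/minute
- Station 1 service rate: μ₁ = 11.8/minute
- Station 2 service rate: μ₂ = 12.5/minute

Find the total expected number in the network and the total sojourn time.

By Jackson's theorem, each station behaves as independent M/M/1.
Station 1: ρ₁ = 9.5/11.8 = 0.8051, L₁ = ρ₁/(1-ρ₁) = λ/(μ₁-λ) = 9.5/2.30 = 4.1304
Station 2: ρ₂ = 9.5/12.5 = 0.7600, L₂ = ρ₂/(1-ρ₂) = λ/(μ₂-λ) = 9.5/3.00 = 3.1667
Total: L = L₁ + L₂ = 4.1304 + 3.1667 = 7.2971
W = L/λ = 7.2971/9.5 = 0.7681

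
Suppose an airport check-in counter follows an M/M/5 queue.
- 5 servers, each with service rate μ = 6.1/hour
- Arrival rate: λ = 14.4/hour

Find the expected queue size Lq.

Traffic intensity: ρ = λ/(cμ) = 14.4/(5×6.1) = 0.4721
Since ρ = 0.4721 < 1, system is stable.
Offered load a = λ/μ = cρ = 14.4/6.1 = 2.3607
P₀ = [ Σₙ₌₀^4 aⁿ/n! + a^5/(5!(1-ρ)) ]⁻¹
Σ = a^0/0! + a^1/1! + a^2/2! + a^3/3! + a^4/4! = 1.0000 + 2.3607 + 2.7863 + 2.1925 + 1.2940 = 9.6335
a^5/(5!(1-ρ)) = 73.3100/(120 × 0.5279) = 1.1573
P₀ = 1/(9.6335 + 1.1573) = 0.09267
Lq = P₀·a^5·ρ / (5!(1-ρ)²) = 0.09267 × 73.3100 × 0.4721 / (120 × 0.2786) = 0.09593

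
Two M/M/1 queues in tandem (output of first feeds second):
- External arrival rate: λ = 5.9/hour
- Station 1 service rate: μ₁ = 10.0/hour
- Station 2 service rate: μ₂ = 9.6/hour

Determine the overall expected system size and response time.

By Jackson's theorem, each station behaves as independent M/M/1.
Station 1: ρ₁ = 5.9/10.0 = 0.5900, L₁ = ρ₁/(1-ρ₁) = λ/(μ₁-λ) = 5.9/4.10 = 1.4390
Station 2: ρ₂ = 5.9/9.6 = 0.6146, L₂ = ρ₂/(1-ρ₂) = λ/(μ₂-λ) = 5.9/3.70 = 1.5946
Total: L = L₁ + L₂ = 1.4390 + 1.5946 = 3.0336
W = L/λ = 3.0336/5.9 = 0.5142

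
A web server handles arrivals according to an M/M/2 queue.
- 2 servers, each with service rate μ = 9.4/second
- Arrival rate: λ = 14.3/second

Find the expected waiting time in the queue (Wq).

Traffic intensity: ρ = λ/(cμ) = 14.3/(2×9.4) = 0.7606
Since ρ = 0.7606 < 1, system is stable.
Offered load a = λ/μ = cρ = 14.3/9.4 = 1.5213
P₀ = [ Σₙ₌₀^1 aⁿ/n! + a^2/(2!(1-ρ)) ]⁻¹
Σ = a^0/0! + a^1/1! = 1.0000 + 1.5213 = 2.5213
a^2/(2!(1-ρ)) = 2.3143/(2 × 0.23936) = 4.8343
P₀ = 1/(2.5213 + 4.8343) = 0.1360
Lq = P₀·a^2·ρ / (2!(1-ρ)²) = 0.13595 × 2.3143 × 0.76064 / (2 × 0.057294) = 2.0885
Wq = Lq/λ = 2.08853/14.3 = 0.1461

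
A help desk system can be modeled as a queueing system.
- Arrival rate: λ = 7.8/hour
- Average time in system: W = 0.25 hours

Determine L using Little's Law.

Little's Law: L = λW
L = 7.8 × 0.25 = 1.9500 tickets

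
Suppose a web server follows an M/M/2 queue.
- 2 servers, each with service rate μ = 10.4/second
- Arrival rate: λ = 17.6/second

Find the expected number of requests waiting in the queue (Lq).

Traffic intensity: ρ = λ/(cμ) = 17.6/(2×10.4) = 0.8462
Since ρ = 0.8462 < 1, system is stable.
Offered load a = λ/μ = cρ = 17.6/10.4 = 1.6923
P₀ = [ Σₙ₌₀^1 aⁿ/n! + a^2/(2!(1-ρ)) ]⁻¹
Σ = a^0/0! + a^1/1! = 1.0000 + 1.6923 = 2.6923
a^2/(2!(1-ρ)) = 2.86391/(2 × 0.153846) = 9.3077
P₀ = 1/(2.6923 + 9.3077) = 0.08333
Lq = P₀·a^2·ρ / (2!(1-ρ)²) = 0.0833333 × 2.86391 × 0.846154 / (2 × 0.0236686) = 4.2660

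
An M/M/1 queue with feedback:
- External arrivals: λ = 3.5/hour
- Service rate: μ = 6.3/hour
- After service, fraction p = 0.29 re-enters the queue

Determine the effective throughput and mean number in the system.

Effective arrival rate: λ_eff = λ/(1-p) = 3.5/(1-0.29) = 3.5/0.71 = 4.92958
ρ = λ_eff/μ = 4.92958/6.3 = 0.78247
L = ρ/(1-ρ) = 0.78247/(1-0.78247) = 3.5971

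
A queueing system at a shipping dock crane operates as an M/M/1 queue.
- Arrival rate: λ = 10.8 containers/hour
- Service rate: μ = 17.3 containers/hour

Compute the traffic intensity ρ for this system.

Server utilization: ρ = λ/μ
ρ = 10.8/17.3 = 0.6243
The server is busy 62.43% of the time.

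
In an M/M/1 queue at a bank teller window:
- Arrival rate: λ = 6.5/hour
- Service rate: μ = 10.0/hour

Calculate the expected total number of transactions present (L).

ρ = λ/μ = 6.5/10.0 = 0.6500
For M/M/1: L = λ/(μ-λ)
L = 6.5/(10.0-6.5) = 6.5/3.50
L = 1.8571 transactions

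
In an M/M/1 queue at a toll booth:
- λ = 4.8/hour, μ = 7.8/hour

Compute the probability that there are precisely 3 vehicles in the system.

ρ = λ/μ = 4.8/7.8 = 0.61538
P(n) = (1-ρ)ρⁿ
P(3) = (1-0.61538) × 0.61538^3
P(3) = 0.38462 × 0.23304
P(3) = 0.08963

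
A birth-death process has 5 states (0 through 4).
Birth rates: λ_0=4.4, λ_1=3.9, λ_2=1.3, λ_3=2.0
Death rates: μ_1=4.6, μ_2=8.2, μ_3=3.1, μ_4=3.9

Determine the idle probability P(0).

Ratios P(n)/P(0) = (λ₀···λₙ₋₁)/(μ₁···μₙ):
P(1)/P(0) = (4.4)/(4.6) = 0.95652
P(2)/P(0) = (4.4×3.9)/(4.6×8.2) = 0.45493
P(3)/P(0) = (4.4×3.9×1.3)/(4.6×8.2×3.1) = 0.19078
P(4)/P(0) = (4.4×3.9×1.3×2.0)/(4.6×8.2×3.1×3.9) = 0.097835

Normalization: ∑ P(n) = 1
P(0) × (1.0000 + 0.95652 + 0.45493 + 0.19078 + 0.097835) = 1
P(0) × 2.7001 = 1
P(0) = 1/2.7001 = 0.3704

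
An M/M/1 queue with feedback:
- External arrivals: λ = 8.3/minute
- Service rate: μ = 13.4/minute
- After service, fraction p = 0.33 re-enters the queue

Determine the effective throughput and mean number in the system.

Effective arrival rate: λ_eff = λ/(1-p) = 8.3/(1-0.33) = 8.3/0.67 = 12.38806
ρ = λ_eff/μ = 12.38806/13.4 = 0.924482
L = ρ/(1-ρ) = 0.924482/(1-0.924482) = 12.2419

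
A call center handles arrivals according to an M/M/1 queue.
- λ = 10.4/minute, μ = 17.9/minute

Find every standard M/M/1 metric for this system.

Step 1: ρ = λ/μ = 10.4/17.9 = 0.5810
Step 2: L = λ/(μ-λ) = 10.4/7.50 = 1.3867
Step 3: Lq = λ²/(μ(μ-λ)) = 108.16/(17.9×7.50) = 0.8057
Step 4: W = 1/(μ-λ) = 1/7.50 = 0.133333
Step 5: Wq = λ/(μ(μ-λ)) = 10.4/(17.9×7.50) = 0.07747
Step 6: P(0) = 1-ρ = 0.4190
Verify: L = λW = 10.4×0.133333 = 1.3867 ✔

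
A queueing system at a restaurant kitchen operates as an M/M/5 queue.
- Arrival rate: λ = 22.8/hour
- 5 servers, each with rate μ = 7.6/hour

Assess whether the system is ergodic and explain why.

Stability requires ρ = λ/(cμ) < 1
ρ = 22.8/(5 × 7.6) = 22.8/38.00 = 0.6000
Since 0.6000 < 1, the system is STABLE.
The servers are busy 60.00% of the time.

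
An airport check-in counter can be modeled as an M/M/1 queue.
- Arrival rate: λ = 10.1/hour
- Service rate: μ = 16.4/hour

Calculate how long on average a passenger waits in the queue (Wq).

First, compute utilization: ρ = λ/μ = 10.1/16.4 = 0.6159
For M/M/1: Wq = λ/(μ(μ-λ))
Wq = 10.1/(16.4 × (16.4-10.1))
Wq = 10.1/(16.4 × 6.30)
Wq = 0.09775 hours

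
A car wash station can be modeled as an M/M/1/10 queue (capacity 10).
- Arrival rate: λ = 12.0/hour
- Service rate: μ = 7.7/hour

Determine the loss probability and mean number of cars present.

ρ = λ/μ = 12.0/7.7 = 1.55844
P₀ = (1-ρ)/(1-ρ^(K+1)) = (1-1.55844)/(1-1.55844^11) = -0.55844/-130.7016 = 0.004273
P_K = P₀×ρ^K = 0.004273 × 1.55844^10 = 0.004273 × 84.5086 = 0.3611
Blocking probability P_10 = 0.3611 (36.11%)
L = ρ[1 - (K+1)ρ^K + Kρ^(K+1)] / [(1-ρ)(1-ρ^(K+1))]
L = 1.55844 × (1 - 11×84.5086 + 10×131.7016) / ((1 - 1.55844) × (1 - 131.7016)) = 8.2935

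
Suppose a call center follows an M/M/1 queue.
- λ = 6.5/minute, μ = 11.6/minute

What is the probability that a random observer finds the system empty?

ρ = λ/μ = 6.5/11.6 = 0.5603
P(0) = 1 - ρ = 1 - 0.5603 = 0.4397
The server is idle 43.97% of the time.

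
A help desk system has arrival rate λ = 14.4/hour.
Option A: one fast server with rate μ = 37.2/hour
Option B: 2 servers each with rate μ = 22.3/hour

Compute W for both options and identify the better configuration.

Option A: single server μ = 37.2 (M/M/1)
  ρ_A = 14.4/37.2 = 0.3871
  W_A = 1/(μ-λ) = 1/(37.2-14.4) = 1/22.80 = 0.04386

Option B: 2 servers μ = 22.3 (M/M/2)
  ρ_B = λ/(cμ) = 14.4/(2×22.3) = 0.3229
  Offered load a = λ/μ = cρ = 14.4/22.3 = 0.6457
  P₀ = [ Σₙ₌₀^1 aⁿ/n! + a^2/(2!(1-ρ)) ]⁻¹
  Σ = a^0/0! + a^1/1! = 1.0000 + 0.6457 = 1.6457
  a^2/(2!(1-ρ)) = 0.4170/(2 × 0.6771) = 0.3079
  P₀ = 1/(1.6457 + 0.3079) = 0.5119
  Lq = P₀·a^2·ρ / (2!(1-ρ)²) = 0.51186 × 0.41698 × 0.32287 / (2 × 0.45851) = 0.07515
  Wq_B = Lq/λ = 0.07515/14.4 = 0.005219
  W_B = Wq_B + 1/μ = 0.005219 + 0.04484 = 0.05006

Since W_A = 0.04386 < W_B = 0.05006, Option A (single fast server) has the shorter time in system.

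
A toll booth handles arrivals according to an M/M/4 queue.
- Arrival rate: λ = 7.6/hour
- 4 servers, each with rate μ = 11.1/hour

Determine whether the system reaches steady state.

Stability requires ρ = λ/(cμ) < 1
ρ = 7.6/(4 × 11.1) = 7.6/44.40 = 0.1712
Since 0.1712 < 1, the system is STABLE.
The servers are busy 17.12% of the time.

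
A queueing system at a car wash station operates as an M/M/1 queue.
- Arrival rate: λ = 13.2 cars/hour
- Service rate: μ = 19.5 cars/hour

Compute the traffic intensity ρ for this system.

Server utilization: ρ = λ/μ
ρ = 13.2/19.5 = 0.6769
The server is busy 67.69% of the time.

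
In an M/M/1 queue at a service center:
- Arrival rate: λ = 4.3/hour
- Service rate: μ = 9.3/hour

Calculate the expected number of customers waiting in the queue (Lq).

ρ = λ/μ = 4.3/9.3 = 0.4624
For M/M/1: Lq = λ²/(μ(μ-λ))
Lq = 18.49/(9.3 × 5.00)
Lq = 0.3976 customers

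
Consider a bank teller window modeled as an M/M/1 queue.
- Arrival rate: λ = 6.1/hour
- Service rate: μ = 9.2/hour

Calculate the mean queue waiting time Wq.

First, compute utilization: ρ = λ/μ = 6.1/9.2 = 0.6630
For M/M/1: Wq = λ/(μ(μ-λ))
Wq = 6.1/(9.2 × (9.2-6.1))
Wq = 6.1/(9.2 × 3.10)
Wq = 0.2139 hours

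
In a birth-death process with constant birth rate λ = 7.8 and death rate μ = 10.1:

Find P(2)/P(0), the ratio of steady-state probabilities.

For constant rates: P(n)/P(0) = (λ/μ)^n
P(2)/P(0) = (7.8/10.1)^2 = 0.7723^2 = 0.5964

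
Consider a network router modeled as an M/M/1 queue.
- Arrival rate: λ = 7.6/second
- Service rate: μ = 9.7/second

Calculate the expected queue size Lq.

ρ = λ/μ = 7.6/9.7 = 0.7835
For M/M/1: Lq = λ²/(μ(μ-λ))
Lq = 57.76/(9.7 × 2.10)
Lq = 2.8355 packets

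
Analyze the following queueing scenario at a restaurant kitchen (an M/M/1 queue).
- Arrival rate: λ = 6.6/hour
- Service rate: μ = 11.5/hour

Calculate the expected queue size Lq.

ρ = λ/μ = 6.6/11.5 = 0.5739
For M/M/1: Lq = λ²/(μ(μ-λ))
Lq = 43.56/(11.5 × 4.90)
Lq = 0.7730 orders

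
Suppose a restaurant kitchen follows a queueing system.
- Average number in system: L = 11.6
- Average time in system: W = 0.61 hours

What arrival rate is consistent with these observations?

Little's Law: L = λW, so λ = L/W
λ = 11.6/0.61 = 19.0164 orders/hour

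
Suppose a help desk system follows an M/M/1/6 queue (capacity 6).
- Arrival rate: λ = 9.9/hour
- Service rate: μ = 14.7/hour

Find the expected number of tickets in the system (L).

ρ = λ/μ = 9.9/14.7 = 0.67347
P₀ = (1-ρ)/(1-ρ^(K+1)) = (1-0.67347)/(1-0.67347^7) = 0.3265/0.9372 = 0.3484
P_K = P₀×ρ^K = 0.3484 × 0.67347^6 = 0.3484 × 0.09331 = 0.03251
L = ρ[1 - (K+1)ρ^K + Kρ^(K+1)] / [(1-ρ)(1-ρ^(K+1))]
L = 0.67347 × (1 - 7×0.09331 + 6×0.06284) / ((1 - 0.67347) × (1 - 0.06284)) = 1.5931 tickets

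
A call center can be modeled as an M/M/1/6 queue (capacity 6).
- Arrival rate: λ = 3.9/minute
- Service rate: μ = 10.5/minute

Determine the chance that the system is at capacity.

ρ = λ/μ = 3.9/10.5 = 0.37143
P₀ = (1-ρ)/(1-ρ^(K+1)) = (1-0.37143)/(1-0.37143^7) = 0.6286/0.9990 = 0.6292
P_K = P₀×ρ^K = 0.6292 × 0.37143^6 = 0.6292 × 0.002626 = 0.001652
Blocking probability = 0.17%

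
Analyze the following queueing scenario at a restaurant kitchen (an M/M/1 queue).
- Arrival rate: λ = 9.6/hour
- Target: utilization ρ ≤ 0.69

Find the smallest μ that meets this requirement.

ρ = λ/μ, so μ = λ/ρ
μ ≥ 9.6/0.69 = 13.9130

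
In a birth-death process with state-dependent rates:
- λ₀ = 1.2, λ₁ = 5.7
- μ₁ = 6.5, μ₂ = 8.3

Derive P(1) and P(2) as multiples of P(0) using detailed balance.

Balance equations:
State 0: λ₀P₀ = μ₁P₁ → P₁ = (λ₀/μ₁)P₀ = (1.2/6.5)P₀ = 0.1846P₀
State 1: P₂ = (λ₀λ₁)/(μ₁μ₂)P₀ = (1.2×5.7)/(6.5×8.3)P₀ = 0.1268P₀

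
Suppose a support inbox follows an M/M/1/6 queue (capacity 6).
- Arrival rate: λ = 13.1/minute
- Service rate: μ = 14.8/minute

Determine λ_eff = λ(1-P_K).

ρ = λ/μ = 13.1/14.8 = 0.88514
P₀ = (1-ρ)/(1-ρ^(K+1)) = (1-0.88514)/(1-0.88514^7) = 0.11486/0.57432 = 0.2000
P_K = P₀×ρ^K = 0.2000 × 0.88514^6 = 0.2000 × 0.4809 = 0.09618
λ_eff = λ(1-P_K) = 13.1 × (1 - 0.096179) = 13.1 × 0.903821 = 11.8401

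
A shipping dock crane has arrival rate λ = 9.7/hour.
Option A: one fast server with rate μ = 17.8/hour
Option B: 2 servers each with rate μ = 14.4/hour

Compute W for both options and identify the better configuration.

Option A: single server μ = 17.8 (M/M/1)
  ρ_A = 9.7/17.8 = 0.5449
  W_A = 1/(μ-λ) = 1/(17.8-9.7) = 1/8.10 = 0.1235

Option B: 2 servers μ = 14.4 (M/M/2)
  ρ_B = λ/(cμ) = 9.7/(2×14.4) = 0.3368
  Offered load a = λ/μ = cρ = 9.7/14.4 = 0.6736
  P₀ = [ Σₙ₌₀^1 aⁿ/n! + a^2/(2!(1-ρ)) ]⁻¹
  Σ = a^0/0! + a^1/1! = 1.0000 + 0.6736 = 1.6736
  a^2/(2!(1-ρ)) = 0.4538/(2 × 0.6632) = 0.3421
  P₀ = 1/(1.6736 + 0.3421) = 0.4961
  Lq = P₀·a^2·ρ / (2!(1-ρ)²) = 0.49610 × 0.45375 × 0.33681 / (2 × 0.43983) = 0.08619
  Wq_B = Lq/λ = 0.08619/9.7 = 0.008886
  W_B = Wq_B + 1/μ = 0.008886 + 0.06944 = 0.07833

Since W_B = 0.07833 < W_A = 0.1235, Option B (multiple servers) has the shorter time in system.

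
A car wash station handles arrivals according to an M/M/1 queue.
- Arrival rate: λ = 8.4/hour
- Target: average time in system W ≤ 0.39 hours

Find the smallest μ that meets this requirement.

For M/M/1: W = 1/(μ-λ)
Need W ≤ 0.39, so 1/(μ-λ) ≤ 0.39
μ - λ ≥ 1/0.39 = 2.5641
μ ≥ 8.4 + 2.5641 = 10.9641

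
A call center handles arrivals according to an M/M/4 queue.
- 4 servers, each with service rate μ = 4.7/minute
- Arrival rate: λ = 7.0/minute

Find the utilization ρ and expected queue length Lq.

Traffic intensity: ρ = λ/(cμ) = 7.0/(4×4.7) = 0.3723
Since ρ = 0.3723 < 1, system is stable.
Offered load a = λ/μ = cρ = 7.0/4.7 = 1.4894
P₀ = [ Σₙ₌₀^3 aⁿ/n! + a^4/(4!(1-ρ)) ]⁻¹
Σ = a^0/0! + a^1/1! + a^2/2! + a^3/3! = 1.0000 + 1.4894 + 1.1091 + 0.5506 = 4.1491
a^4/(4!(1-ρ)) = 4.9204/(24 × 0.6277) = 0.3266
P₀ = 1/(4.1491 + 0.3266) = 0.2234
Lq = P₀·a^4·ρ / (4!(1-ρ)²) = 0.22343 × 4.9204 × 0.37234 / (24 × 0.39396) = 0.04329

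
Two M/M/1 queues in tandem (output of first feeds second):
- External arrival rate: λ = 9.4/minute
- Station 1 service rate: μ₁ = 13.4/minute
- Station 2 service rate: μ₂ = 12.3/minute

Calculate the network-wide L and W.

By Jackson's theorem, each station behaves as independent M/M/1.
Station 1: ρ₁ = 9.4/13.4 = 0.7015, L₁ = ρ₁/(1-ρ₁) = λ/(μ₁-λ) = 9.4/4.00 = 2.3500
Station 2: ρ₂ = 9.4/12.3 = 0.7642, L₂ = ρ₂/(1-ρ₂) = λ/(μ₂-λ) = 9.4/2.90 = 3.2414
Total: L = L₁ + L₂ = 2.3500 + 3.2414 = 5.5914
W = L/λ = 5.5914/9.4 = 0.5948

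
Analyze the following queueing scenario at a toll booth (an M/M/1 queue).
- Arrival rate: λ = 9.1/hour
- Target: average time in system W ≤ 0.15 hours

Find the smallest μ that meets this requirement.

For M/M/1: W = 1/(μ-λ)
Need W ≤ 0.15, so 1/(μ-λ) ≤ 0.15
μ - λ ≥ 1/0.15 = 6.6667
μ ≥ 9.1 + 6.6667 = 15.7667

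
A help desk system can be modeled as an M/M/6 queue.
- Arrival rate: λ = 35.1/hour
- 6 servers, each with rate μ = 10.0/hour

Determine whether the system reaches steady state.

Stability requires ρ = λ/(cμ) < 1
ρ = 35.1/(6 × 10.0) = 35.1/60.00 = 0.5850
Since 0.5850 < 1, the system is STABLE.
The servers are busy 58.50% of the time.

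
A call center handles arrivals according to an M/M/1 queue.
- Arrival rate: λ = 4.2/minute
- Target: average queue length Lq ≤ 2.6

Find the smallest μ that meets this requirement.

For M/M/1: Lq = λ²/(μ(μ-λ))
Need Lq ≤ 2.6, i.e. μ(μ-λ) ≥ λ²/2.6
μ² - 4.2μ - 17.64/2.6 ≥ 0  →  μ² - 4.2μ - 6.78462 ≥ 0
Quadratic formula (positive root): μ = [λ + √(λ² + 4×6.78462)]/2
Discriminant: 17.64 + 4×6.78462 = 44.7785, √44.7785 = 6.69167
μ ≥ (4.2 + 6.69167)/2 = 5.4458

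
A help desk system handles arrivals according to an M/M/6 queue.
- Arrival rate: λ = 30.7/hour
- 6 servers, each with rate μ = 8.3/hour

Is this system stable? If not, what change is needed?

Stability requires ρ = λ/(cμ) < 1
ρ = 30.7/(6 × 8.3) = 30.7/49.80 = 0.6165
Since 0.6165 < 1, the system is STABLE.
The servers are busy 61.65% of the time.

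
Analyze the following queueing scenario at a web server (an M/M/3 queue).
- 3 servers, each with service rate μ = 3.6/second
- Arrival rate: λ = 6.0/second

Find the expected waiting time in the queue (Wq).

Traffic intensity: ρ = λ/(cμ) = 6.0/(3×3.6) = 0.5556
Since ρ = 0.5556 < 1, system is stable.
Offered load a = λ/μ = cρ = 6.0/3.6 = 1.6667
P₀ = [ Σₙ₌₀^2 aⁿ/n! + a^3/(3!(1-ρ)) ]⁻¹
Σ = a^0/0! + a^1/1! + a^2/2! = 1.0000 + 1.6667 + 1.3889 = 4.0556
a^3/(3!(1-ρ)) = 4.6296/(6 × 0.44444) = 1.7361
P₀ = 1/(4.0556 + 1.7361) = 0.1727
Lq = P₀·a^3·ρ / (3!(1-ρ)²) = 0.17266 × 4.6296 × 0.55556 / (6 × 0.19753) = 0.3747
Wq = Lq/λ = 0.3747/6.0 = 0.06245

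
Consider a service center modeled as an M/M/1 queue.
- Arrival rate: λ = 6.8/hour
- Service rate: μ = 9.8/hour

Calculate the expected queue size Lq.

ρ = λ/μ = 6.8/9.8 = 0.6939
For M/M/1: Lq = λ²/(μ(μ-λ))
Lq = 46.24/(9.8 × 3.00)
Lq = 1.5728 customers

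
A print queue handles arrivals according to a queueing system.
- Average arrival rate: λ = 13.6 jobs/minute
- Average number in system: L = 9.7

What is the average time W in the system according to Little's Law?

Little's Law: L = λW, so W = L/λ
W = 9.7/13.6 = 0.7132 minutes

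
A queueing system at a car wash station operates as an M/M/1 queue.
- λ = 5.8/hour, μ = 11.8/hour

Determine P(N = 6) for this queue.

ρ = λ/μ = 5.8/11.8 = 0.491525
P(n) = (1-ρ)ρⁿ
P(6) = (1-0.491525) × 0.491525^6
P(6) = 0.5085 × 0.01410
P(6) = 0.007170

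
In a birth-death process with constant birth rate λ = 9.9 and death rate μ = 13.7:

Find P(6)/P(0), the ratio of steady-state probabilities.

For constant rates: P(n)/P(0) = (λ/μ)^n
P(6)/P(0) = (9.9/13.7)^6 = 0.7226^6 = 0.1424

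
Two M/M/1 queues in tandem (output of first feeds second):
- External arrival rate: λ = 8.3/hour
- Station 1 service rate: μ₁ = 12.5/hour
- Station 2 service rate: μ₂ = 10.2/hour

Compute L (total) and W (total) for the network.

By Jackson's theorem, each station behaves as independent M/M/1.
Station 1: ρ₁ = 8.3/12.5 = 0.6640, L₁ = ρ₁/(1-ρ₁) = λ/(μ₁-λ) = 8.3/4.20 = 1.9762
Station 2: ρ₂ = 8.3/10.2 = 0.8137, L₂ = ρ₂/(1-ρ₂) = λ/(μ₂-λ) = 8.3/1.90 = 4.3684
Total: L = L₁ + L₂ = 1.9762 + 4.3684 = 6.3446
W = L/λ = 6.3446/8.3 = 0.7644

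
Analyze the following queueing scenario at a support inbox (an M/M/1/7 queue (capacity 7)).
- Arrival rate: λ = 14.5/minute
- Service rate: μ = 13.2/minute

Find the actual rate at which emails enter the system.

ρ = λ/μ = 14.5/13.2 = 1.09848
P₀ = (1-ρ)/(1-ρ^(K+1)) = (1-1.09848)/(1-1.09848^8) = -0.09848/-1.1200 = 0.08793
P_K = P₀×ρ^K = 0.08793 × 1.09848^7 = 0.08793 × 1.9299 = 0.1697
λ_eff = λ(1-P_K) = 14.5 × (1 - 0.1697) = 14.5 × 0.8303 = 12.0394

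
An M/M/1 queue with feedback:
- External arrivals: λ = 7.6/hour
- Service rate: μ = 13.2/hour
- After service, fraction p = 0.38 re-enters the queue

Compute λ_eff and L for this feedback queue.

Effective arrival rate: λ_eff = λ/(1-p) = 7.6/(1-0.38) = 7.6/0.62 = 12.258065
ρ = λ_eff/μ = 12.258065/13.2 = 0.9286413
L = ρ/(1-ρ) = 0.9286413/(1-0.9286413) = 13.0137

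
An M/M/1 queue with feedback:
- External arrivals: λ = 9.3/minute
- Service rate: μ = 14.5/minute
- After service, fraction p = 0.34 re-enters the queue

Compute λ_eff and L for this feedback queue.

Effective arrival rate: λ_eff = λ/(1-p) = 9.3/(1-0.34) = 9.3/0.66 = 14.090909
ρ = λ_eff/μ = 14.090909/14.5 = 0.9717868
L = ρ/(1-ρ) = 0.9717868/(1-0.9717868) = 34.4444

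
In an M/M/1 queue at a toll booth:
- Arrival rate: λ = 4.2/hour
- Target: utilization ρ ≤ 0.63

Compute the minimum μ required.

ρ = λ/μ, so μ = λ/ρ
μ ≥ 4.2/0.63 = 6.6667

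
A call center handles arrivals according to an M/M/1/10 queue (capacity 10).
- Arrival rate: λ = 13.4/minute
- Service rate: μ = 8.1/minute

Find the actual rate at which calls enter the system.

ρ = λ/μ = 13.4/8.1 = 1.65432
P₀ = (1-ρ)/(1-ρ^(K+1)) = (1-1.65432)/(1-1.65432^11) = -0.6543/-252.9889 = 0.002586
P_K = P₀×ρ^K = 0.0025864 × 1.65432^10 = 0.0025864 × 153.5307 = 0.3971
λ_eff = λ(1-P_K) = 13.4 × (1 - 0.3970858) = 13.4 × 0.6029142 = 8.0791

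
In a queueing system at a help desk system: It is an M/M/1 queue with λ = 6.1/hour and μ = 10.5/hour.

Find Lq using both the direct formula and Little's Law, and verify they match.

Method 1 (direct): Lq = λ²/(μ(μ-λ)) = 37.21/(10.5 × 4.40) = 0.8054

Method 2 (Little's Law):
W = 1/(μ-λ) = 1/4.40 = 0.22727
Wq = W - 1/μ = 0.22727 - 0.095238 = 0.13203
Lq = λWq = 6.1 × 0.13203 = 0.8054 ✔ (matches Method 1)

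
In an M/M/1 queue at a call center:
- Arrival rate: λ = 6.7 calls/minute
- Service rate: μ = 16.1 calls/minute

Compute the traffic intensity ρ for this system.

Server utilization: ρ = λ/μ
ρ = 6.7/16.1 = 0.4161
The server is busy 41.61% of the time.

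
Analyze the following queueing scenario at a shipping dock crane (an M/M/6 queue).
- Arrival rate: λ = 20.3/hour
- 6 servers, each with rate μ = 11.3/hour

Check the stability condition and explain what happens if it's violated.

Stability requires ρ = λ/(cμ) < 1
ρ = 20.3/(6 × 11.3) = 20.3/67.80 = 0.2994
Since 0.2994 < 1, the system is STABLE.
The servers are busy 29.94% of the time.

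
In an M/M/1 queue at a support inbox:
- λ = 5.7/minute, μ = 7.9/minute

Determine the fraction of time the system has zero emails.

ρ = λ/μ = 5.7/7.9 = 0.7215
P(0) = 1 - ρ = 1 - 0.7215 = 0.2785
The server is idle 27.85% of the time.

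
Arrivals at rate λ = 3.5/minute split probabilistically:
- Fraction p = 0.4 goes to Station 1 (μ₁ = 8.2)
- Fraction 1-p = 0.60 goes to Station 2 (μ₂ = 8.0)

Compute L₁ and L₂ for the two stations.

Effective rates: λ₁ = 3.5×0.4 = 1.4, λ₂ = 3.5×0.60 = 2.1
Station 1: ρ₁ = 1.4/8.2 = 0.17073, L₁ = ρ₁/(1-ρ₁) = 0.17073/(1-0.17073) = 0.2059
Station 2: ρ₂ = 2.1/8.0 = 0.2625, L₂ = ρ₂/(1-ρ₂) = 0.2625/(1-0.2625) = 0.3559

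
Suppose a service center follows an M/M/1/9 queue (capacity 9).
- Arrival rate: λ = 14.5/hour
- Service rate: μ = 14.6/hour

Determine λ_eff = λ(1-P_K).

ρ = λ/μ = 14.5/14.6 = 0.99315
P₀ = (1-ρ)/(1-ρ^(K+1)) = (1-0.99315)/(1-0.99315^10) = 0.006850/0.06643 = 0.1031
P_K = P₀×ρ^K = 0.1031213 × 0.99315^9 = 0.1031213 × 0.9400125 = 0.09694
λ_eff = λ(1-P_K) = 14.5 × (1 - 0.09694) = 14.5 × 0.90306 = 13.0944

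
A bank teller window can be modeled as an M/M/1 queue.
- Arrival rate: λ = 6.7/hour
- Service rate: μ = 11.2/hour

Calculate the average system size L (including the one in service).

ρ = λ/μ = 6.7/11.2 = 0.5982
For M/M/1: L = λ/(μ-λ)
L = 6.7/(11.2-6.7) = 6.7/4.50
L = 1.4889 transactions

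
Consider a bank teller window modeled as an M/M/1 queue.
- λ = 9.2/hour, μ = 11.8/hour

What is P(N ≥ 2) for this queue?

ρ = λ/μ = 9.2/11.8 = 0.7797
P(N ≥ n) = ρⁿ
P(N ≥ 2) = 0.7797^2
P(N ≥ 2) = 0.6079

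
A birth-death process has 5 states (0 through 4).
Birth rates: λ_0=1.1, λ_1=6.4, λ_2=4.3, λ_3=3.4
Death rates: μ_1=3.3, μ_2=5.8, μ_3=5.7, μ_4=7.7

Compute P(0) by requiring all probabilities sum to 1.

Ratios P(n)/P(0) = (λ₀···λₙ₋₁)/(μ₁···μₙ):
P(1)/P(0) = (1.1)/(3.3) = 0.3333
P(2)/P(0) = (1.1×6.4)/(3.3×5.8) = 0.3678
P(3)/P(0) = (1.1×6.4×4.3)/(3.3×5.8×5.7) = 0.2775
P(4)/P(0) = (1.1×6.4×4.3×3.4)/(3.3×5.8×5.7×7.7) = 0.1225

Normalization: ∑ P(n) = 1
P(0) × (1.0000 + 0.3333 + 0.3678 + 0.2775 + 0.1225) = 1
P(0) × 2.1011 = 1
P(0) = 1/2.1011 = 0.4759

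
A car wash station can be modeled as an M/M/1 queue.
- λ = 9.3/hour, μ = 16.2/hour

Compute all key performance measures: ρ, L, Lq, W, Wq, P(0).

Step 1: ρ = λ/μ = 9.3/16.2 = 0.5741
Step 2: L = λ/(μ-λ) = 9.3/6.90 = 1.3478
Step 3: Lq = λ²/(μ(μ-λ)) = 86.49/(16.2×6.90) = 0.7738
Step 4: W = 1/(μ-λ) = 1/6.90 = 0.14493
Step 5: Wq = λ/(μ(μ-λ)) = 9.3/(16.2×6.90) = 0.08320
Step 6: P(0) = 1-ρ = 0.4259
Verify: L = λW = 9.3×0.14493 = 1.3478 ✔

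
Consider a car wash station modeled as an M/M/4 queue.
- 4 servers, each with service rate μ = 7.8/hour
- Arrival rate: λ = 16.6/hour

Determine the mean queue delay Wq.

Traffic intensity: ρ = λ/(cμ) = 16.6/(4×7.8) = 0.5321
Since ρ = 0.5321 < 1, system is stable.
Offered load a = λ/μ = cρ = 16.6/7.8 = 2.1282
P₀ = [ Σₙ₌₀^3 aⁿ/n! + a^4/(4!(1-ρ)) ]⁻¹
Σ = a^0/0! + a^1/1! + a^2/2! + a^3/3! = 1.00000 + 2.12821 + 2.26463 + 1.60653 = 6.9994
a^4/(4!(1-ρ)) = 20.5142/(24 × 0.46795) = 1.8266
P₀ = 1/(6.9994 + 1.8266) = 0.1133
Lq = P₀·a^4·ρ / (4!(1-ρ)²) = 0.1133 × 20.5142 × 0.5321 / (24 × 0.2190) = 0.2353
Wq = Lq/λ = 0.23531/16.6 = 0.01418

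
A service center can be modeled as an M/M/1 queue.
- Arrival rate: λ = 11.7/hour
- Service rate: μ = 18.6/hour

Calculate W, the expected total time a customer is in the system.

First, compute utilization: ρ = λ/μ = 11.7/18.6 = 0.6290
For M/M/1: W = 1/(μ-λ)
W = 1/(18.6-11.7) = 1/6.90
W = 0.1449 hours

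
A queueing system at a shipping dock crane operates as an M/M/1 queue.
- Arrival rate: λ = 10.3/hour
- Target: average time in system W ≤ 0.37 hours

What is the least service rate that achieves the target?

For M/M/1: W = 1/(μ-λ)
Need W ≤ 0.37, so 1/(μ-λ) ≤ 0.37
μ - λ ≥ 1/0.37 = 2.7027
μ ≥ 10.3 + 2.7027 = 13.0027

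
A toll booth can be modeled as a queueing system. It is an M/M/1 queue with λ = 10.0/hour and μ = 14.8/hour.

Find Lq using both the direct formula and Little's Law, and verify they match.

Method 1 (direct): Lq = λ²/(μ(μ-λ)) = 100.00/(14.8 × 4.80) = 1.4077

Method 2 (Little's Law):
W = 1/(μ-λ) = 1/4.80 = 0.208333
Wq = W - 1/μ = 0.208333 - 0.0675676 = 0.14077
Lq = λWq = 10.0 × 0.14077 = 1.4077 ✔ (matches Method 1)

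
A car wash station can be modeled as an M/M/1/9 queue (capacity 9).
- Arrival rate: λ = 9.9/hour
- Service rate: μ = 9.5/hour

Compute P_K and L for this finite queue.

ρ = λ/μ = 9.9/9.5 = 1.04211
P₀ = (1-ρ)/(1-ρ^(K+1)) = (1-1.04211)/(1-1.04211^10) = -0.042110/-0.51055 = 0.08248
P_K = P₀×ρ^K = 0.08248 × 1.04211^9 = 0.08248 × 1.4495 = 0.1196
Blocking probability P_9 = 0.1196 (11.96%)
L = ρ[1 - (K+1)ρ^K + Kρ^(K+1)] / [(1-ρ)(1-ρ^(K+1))]
L = 1.04211 × (1 - 10×1.449513 + 9×1.510552) / ((1 - 1.04211) × (1 - 1.510552)) = 4.8393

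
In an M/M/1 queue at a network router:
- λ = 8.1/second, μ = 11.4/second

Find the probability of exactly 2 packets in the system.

ρ = λ/μ = 8.1/11.4 = 0.7105
P(n) = (1-ρ)ρⁿ
P(2) = (1-0.7105) × 0.7105^2
P(2) = 0.2895 × 0.5048
P(2) = 0.1461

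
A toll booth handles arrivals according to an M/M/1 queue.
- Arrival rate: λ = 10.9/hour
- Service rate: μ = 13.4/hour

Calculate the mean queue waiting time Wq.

First, compute utilization: ρ = λ/μ = 10.9/13.4 = 0.8134
For M/M/1: Wq = λ/(μ(μ-λ))
Wq = 10.9/(13.4 × (13.4-10.9))
Wq = 10.9/(13.4 × 2.50)
Wq = 0.3254 hours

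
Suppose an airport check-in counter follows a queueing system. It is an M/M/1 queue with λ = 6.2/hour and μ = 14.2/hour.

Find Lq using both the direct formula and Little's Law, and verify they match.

Method 1 (direct): Lq = λ²/(μ(μ-λ)) = 38.44/(14.2 × 8.00) = 0.3384

Method 2 (Little's Law):
W = 1/(μ-λ) = 1/8.00 = 0.1250
Wq = W - 1/μ = 0.1250 - 0.07042 = 0.05458
Lq = λWq = 6.2 × 0.05458 = 0.3384 ✔ (matches Method 1)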